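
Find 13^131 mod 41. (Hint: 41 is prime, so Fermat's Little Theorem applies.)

Step 1: Since 41 is prime, by Fermat's Little Theorem: 13^40 = 1 (mod 41).
Step 2: Reduce exponent: 131 mod 40 = 11.
Step 3: So 13^131 = 13^11 (mod 41).
Step 4: 13^11 mod 41 = 35.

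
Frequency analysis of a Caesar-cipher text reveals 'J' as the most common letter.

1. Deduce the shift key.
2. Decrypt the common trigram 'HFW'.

Step 1: In English, 'E' is the most frequent letter (12.7%).
Step 2: The most frequent ciphertext letter is 'J' (position 9).
Step 3: Shift = (9 - 4) mod 26 = 5.
Step 4: Decrypt 'HFW' by shifting back 5:
  H -> C
  F -> A
  W -> R
Step 5: 'HFW' decrypts to 'CAR'.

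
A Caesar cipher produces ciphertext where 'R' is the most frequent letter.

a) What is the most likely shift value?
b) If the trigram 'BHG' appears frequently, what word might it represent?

Step 1: In English, 'E' is the most frequent letter (12.7%).
Step 2: The most frequent ciphertext letter is 'R' (position 17).
Step 3: Shift = (17 - 4) mod 26 = 13.
Step 4: Decrypt 'BHG' by shifting back 13:
  B -> O
  H -> U
  G -> T
Step 5: 'BHG' decrypts to 'OUT'.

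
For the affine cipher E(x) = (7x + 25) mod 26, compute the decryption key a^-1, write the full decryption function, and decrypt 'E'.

Step 1: Find a^-1, the modular inverse of 7 mod 26.
Step 2: We need 7 * a^-1 = 1 (mod 26).
Step 3: 7 * 15 = 105 = 4 * 26 + 1, so a^-1 = 15.
Step 4: D(y) = 15(y - 25) mod 26.
Step 5: Apply to 'E' (y = 4): D(4) = 15 * (4 - 25) mod 26 = 15 * -21 mod 26 = 23 -> 'X'.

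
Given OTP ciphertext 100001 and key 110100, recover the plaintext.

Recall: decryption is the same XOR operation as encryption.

Step 1: XOR ciphertext with key:
  Ciphertext: 100001
  Key:        110100
  XOR:        010101
Step 2: Plaintext = 010101 = 21 in decimal.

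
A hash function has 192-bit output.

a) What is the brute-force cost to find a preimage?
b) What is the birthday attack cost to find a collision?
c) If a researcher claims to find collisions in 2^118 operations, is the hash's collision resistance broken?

Step 1: Preimage resistance requires brute-force of 2^192 operations.
Step 2: Collision resistance (birthday bound) = 2^(192/2) = 2^96.
Step 3: The claimed attack costs 2^118 operations.
Step 4: Since 2^118 >= 2^96, the claimed attack is no faster than the generic birthday attack, so this does not break collision resistance.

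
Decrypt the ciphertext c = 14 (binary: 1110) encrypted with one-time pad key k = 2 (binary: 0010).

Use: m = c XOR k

Step 1: XOR ciphertext with key:
  Ciphertext: 1110
  Key:        0010
  XOR:        1100
Step 2: Plaintext = 1100 = 12 in decimal.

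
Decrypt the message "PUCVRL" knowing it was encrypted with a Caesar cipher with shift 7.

Step 1: Reverse the shift by subtracting 7 from each letter position.
  P (position 15) -> position (15-7) mod 26 = 8 -> I
  U (position 20) -> position (20-7) mod 26 = 13 -> N
  C (position 2) -> position (2-7) mod 26 = 21 -> V
  V (position 21) -> position (21-7) mod 26 = 14 -> O
  R (position 17) -> position (17-7) mod 26 = 10 -> K
  L (position 11) -> position (11-7) mod 26 = 4 -> E
Decrypted message: INVOKE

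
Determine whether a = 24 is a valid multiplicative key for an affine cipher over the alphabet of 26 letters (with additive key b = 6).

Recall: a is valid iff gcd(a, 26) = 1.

Step 1: Compute gcd(24, 26).
Step 2: gcd(24, 26) = 2.
Since gcd = 2 != 1, 24 shares a common factor with 26, so it cannot be used.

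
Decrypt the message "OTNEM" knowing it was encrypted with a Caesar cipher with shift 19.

Step 1: Reverse the shift by subtracting 19 from each letter position.
  O (position 14) -> position (14-19) mod 26 = 21 -> V
  T (position 19) -> position (19-19) mod 26 = 0 -> A
  N (position 13) -> position (13-19) mod 26 = 20 -> U
  E (position 4) -> position (4-19) mod 26 = 11 -> L
  M (position 12) -> position (12-19) mod 26 = 19 -> T
Decrypted message: VAULT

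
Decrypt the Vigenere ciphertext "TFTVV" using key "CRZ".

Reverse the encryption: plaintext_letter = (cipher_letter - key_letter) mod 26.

Step 1: Extend key: CRZCR
Step 2: Decrypt each letter (c - k) mod 26:
  T(19) - C(2) = (19-2) mod 26 = 17 = R
  F(5) - R(17) = (5-17) mod 26 = 14 = O
  T(19) - Z(25) = (19-25) mod 26 = 20 = U
  V(21) - C(2) = (21-2) mod 26 = 19 = T
  V(21) - R(17) = (21-17) mod 26 = 4 = E
Plaintext: ROUTE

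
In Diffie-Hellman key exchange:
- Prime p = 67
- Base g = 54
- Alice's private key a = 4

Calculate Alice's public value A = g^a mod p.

Step 1: A = g^a mod p = 54^4 mod 67.
  54^1 mod 67 = 54
  54^2 mod 67 = (54 * 54) mod 67 = 35
  54^3 mod 67 = (35 * 54) mod 67 = 14
  54^4 mod 67 = (14 * 54) mod 67 = 19
Result: A = 19.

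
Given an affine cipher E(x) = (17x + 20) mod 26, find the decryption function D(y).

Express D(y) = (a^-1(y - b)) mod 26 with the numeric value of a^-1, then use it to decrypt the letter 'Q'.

Step 1: Find a^-1, the modular inverse of 17 mod 26.
Step 2: We need 17 * a^-1 = 1 (mod 26).
Step 3: 17 * 23 = 391 = 15 * 26 + 1, so a^-1 = 23.
Step 4: D(y) = 23(y - 20) mod 26.
Step 5: Apply to 'Q' (y = 16): D(16) = 23 * (16 - 20) mod 26 = 23 * -4 mod 26 = 12 -> 'M'.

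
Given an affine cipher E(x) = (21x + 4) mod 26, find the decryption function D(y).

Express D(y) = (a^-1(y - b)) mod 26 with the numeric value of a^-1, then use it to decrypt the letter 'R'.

Step 1: Find a^-1, the modular inverse of 21 mod 26.
Step 2: We need 21 * a^-1 = 1 (mod 26).
Step 3: 21 * 5 = 105 = 4 * 26 + 1, so a^-1 = 5.
Step 4: D(y) = 5(y - 4) mod 26.
Step 5: Apply to 'R' (y = 17): D(17) = 5 * (17 - 4) mod 26 = 5 * 13 mod 26 = 13 -> 'N'.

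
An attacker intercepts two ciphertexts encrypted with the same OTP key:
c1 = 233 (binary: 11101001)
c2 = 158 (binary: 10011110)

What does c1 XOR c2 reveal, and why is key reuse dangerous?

Step 1: c1 XOR c2 = (m1 XOR k) XOR (m2 XOR k).
Step 2: By XOR associativity/commutativity: = m1 XOR m2 XOR k XOR k = m1 XOR m2.
Step 3: 11101001 XOR 10011110 = 01110111 = 119.
Step 4: The key cancels out! An attacker learns m1 XOR m2 = 119, revealing the relationship between plaintexts.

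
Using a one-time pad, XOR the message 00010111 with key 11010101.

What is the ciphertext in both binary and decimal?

Step 1: Write out the XOR operation bit by bit:
  Message: 00010111
  Key:     11010101
  XOR:     11000010
Step 2: Convert to decimal: 11000010 = 194.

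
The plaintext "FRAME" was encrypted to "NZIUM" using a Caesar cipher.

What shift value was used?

Step 1: Compare first letters: F (position 5) -> N (position 13).
Step 2: Shift = (13 - 5) mod 26 = 8.
The shift value is 8.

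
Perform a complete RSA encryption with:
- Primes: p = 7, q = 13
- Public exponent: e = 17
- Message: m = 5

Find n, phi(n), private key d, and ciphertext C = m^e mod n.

Step 1: n = 7 * 13 = 91.
Step 2: phi(n) = (7-1)(13-1) = 6 * 12 = 72.
Step 3: Find d = 17^(-1) mod 72 = 17.
  Verify: 17 * 17 = 289 = 1 (mod 72).
Step 4: C = 5^17 mod 91 = 31.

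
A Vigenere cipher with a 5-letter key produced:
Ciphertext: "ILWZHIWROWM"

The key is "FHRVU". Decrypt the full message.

Step 1: Key 'FHRVU' has length 5. Extended key: FHRVUFHRVUF
Step 2: Decrypt each position:
  I(8) - F(5) = 3 = D
  L(11) - H(7) = 4 = E
  W(22) - R(17) = 5 = F
  Z(25) - V(21) = 4 = E
  H(7) - U(20) = 13 = N
  I(8) - F(5) = 3 = D
  W(22) - H(7) = 15 = P
  R(17) - R(17) = 0 = A
  O(14) - V(21) = 19 = T
  W(22) - U(20) = 2 = C
  M(12) - F(5) = 7 = H
Plaintext: DEFENDPATCH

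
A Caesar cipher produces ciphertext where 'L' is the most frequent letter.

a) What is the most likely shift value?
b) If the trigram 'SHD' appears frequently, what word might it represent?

Step 1: In English, 'E' is the most frequent letter (12.7%).
Step 2: The most frequent ciphertext letter is 'L' (position 11).
Step 3: Shift = (11 - 4) mod 26 = 7.
Step 4: Decrypt 'SHD' by shifting back 7:
  S -> L
  H -> A
  D -> W
Step 5: 'SHD' decrypts to 'LAW'.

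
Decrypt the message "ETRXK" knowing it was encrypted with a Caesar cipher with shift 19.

Step 1: Reverse the shift by subtracting 19 from each letter position.
  E (position 4) -> position (4-19) mod 26 = 11 -> L
  T (position 19) -> position (19-19) mod 26 = 0 -> A
  R (position 17) -> position (17-19) mod 26 = 24 -> Y
  X (position 23) -> position (23-19) mod 26 = 4 -> E
  K (position 10) -> position (10-19) mod 26 = 17 -> R
Decrypted message: LAYER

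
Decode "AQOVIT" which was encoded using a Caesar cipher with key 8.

Step 1: Reverse the shift by subtracting 8 from each letter position.
  A (position 0) -> position (0-8) mod 26 = 18 -> S
  Q (position 16) -> position (16-8) mod 26 = 8 -> I
  O (position 14) -> position (14-8) mod 26 = 6 -> G
  V (position 21) -> position (21-8) mod 26 = 13 -> N
  I (position 8) -> position (8-8) mod 26 = 0 -> A
  T (position 19) -> position (19-8) mod 26 = 11 -> L
Decrypted message: SIGNAL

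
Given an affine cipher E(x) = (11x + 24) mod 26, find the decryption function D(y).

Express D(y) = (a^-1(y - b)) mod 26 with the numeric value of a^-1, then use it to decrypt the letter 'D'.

Step 1: Find a^-1, the modular inverse of 11 mod 26.
Step 2: We need 11 * a^-1 = 1 (mod 26).
Step 3: 11 * 19 = 209 = 8 * 26 + 1, so a^-1 = 19.
Step 4: D(y) = 19(y - 24) mod 26.
Step 5: Apply to 'D' (y = 3): D(3) = 19 * (3 - 24) mod 26 = 19 * -21 mod 26 = 17 -> 'R'.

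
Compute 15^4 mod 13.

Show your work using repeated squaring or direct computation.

Step 1: Compute 15^4 mod 13 step by step, reducing modulo 13 at each step.
  15^1 mod 13 = 2
  15^2 mod 13 = (2 * 15) mod 13 = 4
  15^3 mod 13 = (4 * 15) mod 13 = 8
  15^4 mod 13 = (8 * 15) mod 13 = 3
Step 2: Result = 3.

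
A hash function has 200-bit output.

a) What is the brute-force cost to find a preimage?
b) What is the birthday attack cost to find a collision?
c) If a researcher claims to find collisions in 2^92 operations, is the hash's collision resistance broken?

Step 1: Preimage resistance requires brute-force of 2^200 operations.
Step 2: Collision resistance (birthday bound) = 2^(200/2) = 2^100.
Step 3: The claimed attack costs 2^92 operations.
Step 4: Since 2^92 < 2^100, the claimed attack beats the generic birthday bound, so collision resistance is broken.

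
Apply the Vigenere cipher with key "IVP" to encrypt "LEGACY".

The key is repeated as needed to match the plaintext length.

Step 1: Repeat key to match plaintext length:
  Plaintext: LEGACY
  Key:       IVPIVP
Step 2: Encrypt each letter:
  L(11) + I(8) = (11+8) mod 26 = 19 = T
  E(4) + V(21) = (4+21) mod 26 = 25 = Z
  G(6) + P(15) = (6+15) mod 26 = 21 = V
  A(0) + I(8) = (0+8) mod 26 = 8 = I
  C(2) + V(21) = (2+21) mod 26 = 23 = X
  Y(24) + P(15) = (24+15) mod 26 = 13 = N
Ciphertext: TZVIXN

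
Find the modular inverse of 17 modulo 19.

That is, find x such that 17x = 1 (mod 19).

Step 1: We need x such that 17 * x = 1 (mod 19).
Step 2: Using the extended Euclidean algorithm or trial:
  17 * 9 = 153 = 8 * 19 + 1.
Step 3: Since 153 mod 19 = 1, the inverse is x = 9.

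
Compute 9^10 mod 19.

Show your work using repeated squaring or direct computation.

Step 1: Compute 9^10 mod 19 step by step, reducing modulo 19 at each step.
  9^1 mod 19 = 9
  9^2 mod 19 = (9 * 9) mod 19 = 5
  9^3 mod 19 = (5 * 9) mod 19 = 7
  9^4 mod 19 = (7 * 9) mod 19 = 6
  9^5 mod 19 = (6 * 9) mod 19 = 16
  9^6 mod 19 = (16 * 9) mod 19 = 11
  9^7 mod 19 = (11 * 9) mod 19 = 4
  9^8 mod 19 = (4 * 9) mod 19 = 17
  9^9 mod 19 = (17 * 9) mod 19 = 1
  9^10 mod 19 = (1 * 9) mod 19 = 9
Step 2: Result = 9.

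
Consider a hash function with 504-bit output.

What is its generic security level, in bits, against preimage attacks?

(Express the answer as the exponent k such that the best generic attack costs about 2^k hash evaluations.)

Step 1: The hash has a 504-bit output.
Step 2: Preimage resistance means: given a digest h(x), it should be infeasible to find any input that hashes to it.
With a 504-bit output there are 2^504 possible digests, so a generic brute-force preimage search costs about 2^504 evaluations.
Step 3: Security level = 504 bits.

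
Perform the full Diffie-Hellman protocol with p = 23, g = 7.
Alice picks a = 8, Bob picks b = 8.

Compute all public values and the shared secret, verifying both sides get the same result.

Step 1: A = g^a mod p = 7^8 mod 23 = 12.
Step 2: B = g^b mod p = 7^8 mod 23 = 12.
Step 3: Alice computes s = B^a mod p = 12^8 mod 23 = 8.
Step 4: Bob computes s = A^b mod p = 12^8 mod 23 = 8.
Both sides agree: shared secret = 8.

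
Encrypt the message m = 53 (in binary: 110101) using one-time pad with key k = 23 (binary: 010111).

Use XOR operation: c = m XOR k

Step 1: Write out the XOR operation bit by bit:
  Message: 110101
  Key:     010111
  XOR:     100010
Step 2: Convert to decimal: 100010 = 34.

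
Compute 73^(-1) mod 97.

Step 1: We need x such that 73 * x = 1 (mod 97).
Step 2: Using the extended Euclidean algorithm or trial:
  73 * 4 = 292 = 3 * 97 + 1.
Step 3: Since 292 mod 97 = 1, the inverse is x = 4.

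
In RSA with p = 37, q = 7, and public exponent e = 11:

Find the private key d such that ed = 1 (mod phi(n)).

Step 1: n = 37 * 7 = 259.
Step 2: phi(n) = 36 * 6 = 216.
Step 3: Find d such that 11 * d = 1 (mod 216).
Step 4: d = 11^(-1) mod 216 = 59.
Verification: 11 * 59 = 649 = 3 * 216 + 1.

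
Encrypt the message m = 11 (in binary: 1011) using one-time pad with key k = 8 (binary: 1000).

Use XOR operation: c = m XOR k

Step 1: Write out the XOR operation bit by bit:
  Message: 1011
  Key:     1000
  XOR:     0011
Step 2: Convert to decimal: 0011 = 3.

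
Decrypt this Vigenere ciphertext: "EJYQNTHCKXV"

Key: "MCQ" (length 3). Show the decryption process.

Step 1: Key 'MCQ' has length 3. Extended key: MCQMCQMCQMC
Step 2: Decrypt each position:
  E(4) - M(12) = 18 = S
  J(9) - C(2) = 7 = H
  Y(24) - Q(16) = 8 = I
  Q(16) - M(12) = 4 = E
  N(13) - C(2) = 11 = L
  T(19) - Q(16) = 3 = D
  H(7) - M(12) = 21 = V
  C(2) - C(2) = 0 = A
  K(10) - Q(16) = 20 = U
  X(23) - M(12) = 11 = L
  V(21) - C(2) = 19 = T
Plaintext: SHIELDVAULT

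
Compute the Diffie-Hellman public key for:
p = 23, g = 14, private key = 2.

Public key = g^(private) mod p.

Step 1: A = g^a mod p = 14^2 mod 23.
  14^1 mod 23 = 14
  14^2 mod 23 = (14 * 14) mod 23 = 12
Result: A = 12.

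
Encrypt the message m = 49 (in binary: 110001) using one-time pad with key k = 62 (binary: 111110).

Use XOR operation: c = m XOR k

Step 1: Write out the XOR operation bit by bit:
  Message: 110001
  Key:     111110
  XOR:     001111
Step 2: Convert to decimal: 001111 = 15.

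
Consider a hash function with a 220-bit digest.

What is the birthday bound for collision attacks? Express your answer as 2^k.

Step 1: The birthday paradox gives collision probability ~50% after sqrt(2^n) = 2^(n/2) hashes.
Step 2: For 220-bit output: 2^(220/2) = 2^110.
Step 3: Approximately 2^110 hash computations needed.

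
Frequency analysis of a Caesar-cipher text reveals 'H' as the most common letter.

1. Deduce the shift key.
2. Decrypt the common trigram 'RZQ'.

Step 1: In English, 'E' is the most frequent letter (12.7%).
Step 2: The most frequent ciphertext letter is 'H' (position 7).
Step 3: Shift = (7 - 4) mod 26 = 3.
Step 4: Decrypt 'RZQ' by shifting back 3:
  R -> O
  Z -> W
  Q -> N
Step 5: 'RZQ' decrypts to 'OWN'.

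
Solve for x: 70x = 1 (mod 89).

Step 1: We need x such that 70 * x = 1 (mod 89).
Step 2: Using the extended Euclidean algorithm or trial:
  70 * 14 = 980 = 11 * 89 + 1.
Step 3: Since 980 mod 89 = 1, the inverse is x = 14.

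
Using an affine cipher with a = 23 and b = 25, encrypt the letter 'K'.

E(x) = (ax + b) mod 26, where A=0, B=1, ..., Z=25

Step 1: Convert 'K' to number: x = 10.
Step 2: E(10) = (23 * 10 + 25) mod 26 = 255 mod 26 = 21.
Step 3: Convert 21 back to letter: V.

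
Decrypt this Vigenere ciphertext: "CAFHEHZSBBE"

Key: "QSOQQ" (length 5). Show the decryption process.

Step 1: Key 'QSOQQ' has length 5. Extended key: QSOQQQSOQQQ
Step 2: Decrypt each position:
  C(2) - Q(16) = 12 = M
  A(0) - S(18) = 8 = I
  F(5) - O(14) = 17 = R
  H(7) - Q(16) = 17 = R
  E(4) - Q(16) = 14 = O
  H(7) - Q(16) = 17 = R
  Z(25) - S(18) = 7 = H
  S(18) - O(14) = 4 = E
  B(1) - Q(16) = 11 = L
  B(1) - Q(16) = 11 = L
  E(4) - Q(16) = 14 = O
Plaintext: MIRRORHELLO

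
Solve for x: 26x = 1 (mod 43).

Step 1: We need x such that 26 * x = 1 (mod 43).
Step 2: Using the extended Euclidean algorithm or trial:
  26 * 5 = 130 = 3 * 43 + 1.
Step 3: Since 130 mod 43 = 1, the inverse is x = 5.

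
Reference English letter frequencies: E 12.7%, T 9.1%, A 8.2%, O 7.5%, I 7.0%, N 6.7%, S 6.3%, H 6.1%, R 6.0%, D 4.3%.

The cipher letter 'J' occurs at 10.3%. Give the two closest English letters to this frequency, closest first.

Step 1: Observed frequency of 'J' is 10.3%.
Step 2: Compute distances to each reference frequency and sort:
  T (9.1%): difference = 1.2% <-- BEST
  A (8.2%): difference = 2.1% <-- RUNNER-UP
  E (12.7%): difference = 2.4%
  O (7.5%): difference = 2.8%
  I (7.0%): difference = 3.3%
Step 3: Most likely is 'T' (9.1%, diff 1.2%); second most likely is 'A' (8.2%, diff 2.1%).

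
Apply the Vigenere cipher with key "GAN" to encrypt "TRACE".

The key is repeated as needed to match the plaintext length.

Step 1: Repeat key to match plaintext length:
  Plaintext: TRACE
  Key:       GANGA
Step 2: Encrypt each letter:
  T(19) + G(6) = (19+6) mod 26 = 25 = Z
  R(17) + A(0) = (17+0) mod 26 = 17 = R
  A(0) + N(13) = (0+13) mod 26 = 13 = N
  C(2) + G(6) = (2+6) mod 26 = 8 = I
  E(4) + A(0) = (4+0) mod 26 = 4 = E
Ciphertext: ZRNIE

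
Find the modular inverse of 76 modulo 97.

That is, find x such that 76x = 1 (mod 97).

Step 1: We need x such that 76 * x = 1 (mod 97).
Step 2: Using the extended Euclidean algorithm or trial:
  76 * 60 = 4560 = 47 * 97 + 1.
Step 3: Since 4560 mod 97 = 1, the inverse is x = 60.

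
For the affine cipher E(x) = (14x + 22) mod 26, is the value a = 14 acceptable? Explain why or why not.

Step 1: Compute gcd(14, 26).
Step 2: gcd(14, 26) = 2.
Since gcd = 2 != 1, 14 shares a common factor with 26, so it cannot be used.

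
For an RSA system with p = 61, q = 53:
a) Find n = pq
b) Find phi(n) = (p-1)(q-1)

Step 1: n = p * q = 61 * 53 = 3233.
Step 2: phi(n) = (p-1)(q-1) = 60 * 52 = 3120.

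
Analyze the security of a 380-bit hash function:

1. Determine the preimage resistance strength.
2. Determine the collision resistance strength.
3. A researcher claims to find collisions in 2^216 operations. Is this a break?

Step 1: Preimage resistance requires brute-force of 2^380 operations.
Step 2: Collision resistance (birthday bound) = 2^(380/2) = 2^190.
Step 3: The claimed attack costs 2^216 operations.
Step 4: Since 2^216 >= 2^190, the claimed attack is no faster than the generic birthday attack, so this does not break collision resistance.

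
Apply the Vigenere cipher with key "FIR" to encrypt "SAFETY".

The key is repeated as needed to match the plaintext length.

Step 1: Repeat key to match plaintext length:
  Plaintext: SAFETY
  Key:       FIRFIR
Step 2: Encrypt each letter:
  S(18) + F(5) = (18+5) mod 26 = 23 = X
  A(0) + I(8) = (0+8) mod 26 = 8 = I
  F(5) + R(17) = (5+17) mod 26 = 22 = W
  E(4) + F(5) = (4+5) mod 26 = 9 = J
  T(19) + I(8) = (19+8) mod 26 = 1 = B
  Y(24) + R(17) = (24+17) mod 26 = 15 = P
Ciphertext: XIWJBP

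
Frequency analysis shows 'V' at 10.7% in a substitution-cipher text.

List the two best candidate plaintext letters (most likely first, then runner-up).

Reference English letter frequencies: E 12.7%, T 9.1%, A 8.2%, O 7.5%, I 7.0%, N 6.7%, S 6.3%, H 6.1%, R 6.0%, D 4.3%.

Step 1: Observed frequency of 'V' is 10.7%.
Step 2: Compute distances to each reference frequency and sort:
  T (9.1%): difference = 1.6% <-- BEST
  E (12.7%): difference = 2.0% <-- RUNNER-UP
  A (8.2%): difference = 2.5%
  O (7.5%): difference = 3.2%
  I (7.0%): difference = 3.7%
Step 3: Most likely is 'T' (9.1%, diff 1.6%); second most likely is 'E' (12.7%, diff 2.0%).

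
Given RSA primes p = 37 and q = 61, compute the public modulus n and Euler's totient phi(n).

Step 1: n = p * q = 37 * 61 = 2257.
Step 2: phi(n) = (p-1)(q-1) = 36 * 60 = 2160.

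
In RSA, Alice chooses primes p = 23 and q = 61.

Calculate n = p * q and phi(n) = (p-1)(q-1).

Step 1: n = p * q = 23 * 61 = 1403.
Step 2: phi(n) = (p-1)(q-1) = 22 * 60 = 1320.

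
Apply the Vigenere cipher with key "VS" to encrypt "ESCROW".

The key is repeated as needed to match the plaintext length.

Step 1: Repeat key to match plaintext length:
  Plaintext: ESCROW
  Key:       VSVSVS
Step 2: Encrypt each letter:
  E(4) + V(21) = (4+21) mod 26 = 25 = Z
  S(18) + S(18) = (18+18) mod 26 = 10 = K
  C(2) + V(21) = (2+21) mod 26 = 23 = X
  R(17) + S(18) = (17+18) mod 26 = 9 = J
  O(14) + V(21) = (14+21) mod 26 = 9 = J
  W(22) + S(18) = (22+18) mod 26 = 14 = O
Ciphertext: ZKXJJO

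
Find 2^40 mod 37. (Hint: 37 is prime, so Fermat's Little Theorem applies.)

Step 1: Since 37 is prime, by Fermat's Little Theorem: 2^36 = 1 (mod 37).
Step 2: Reduce exponent: 40 mod 36 = 4.
Step 3: So 2^40 = 2^4 (mod 37).
Step 4: 2^4 mod 37 = 16.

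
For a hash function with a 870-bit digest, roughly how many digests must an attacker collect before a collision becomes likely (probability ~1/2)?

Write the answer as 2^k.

Step 1: The birthday paradox gives collision probability ~50% after sqrt(2^n) = 2^(n/2) hashes.
Step 2: For 870-bit output: 2^(870/2) = 2^435.
Step 3: Approximately 2^435 hash computations needed.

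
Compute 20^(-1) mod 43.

Step 1: We need x such that 20 * x = 1 (mod 43).
Step 2: Using the extended Euclidean algorithm or trial:
  20 * 28 = 560 = 13 * 43 + 1.
Step 3: Since 560 mod 43 = 1, the inverse is x = 28.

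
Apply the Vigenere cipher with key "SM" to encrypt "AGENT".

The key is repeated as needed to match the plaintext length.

Step 1: Repeat key to match plaintext length:
  Plaintext: AGENT
  Key:       SMSMS
Step 2: Encrypt each letter:
  A(0) + S(18) = (0+18) mod 26 = 18 = S
  G(6) + M(12) = (6+12) mod 26 = 18 = S
  E(4) + S(18) = (4+18) mod 26 = 22 = W
  N(13) + M(12) = (13+12) mod 26 = 25 = Z
  T(19) + S(18) = (19+18) mod 26 = 11 = L
Ciphertext: SSWZL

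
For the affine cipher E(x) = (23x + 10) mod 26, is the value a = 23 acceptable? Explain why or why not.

Step 1: Compute gcd(23, 26).
Step 2: gcd(23, 26) = 1.
Since gcd = 1, 23 is coprime with 26, so it is a valid key.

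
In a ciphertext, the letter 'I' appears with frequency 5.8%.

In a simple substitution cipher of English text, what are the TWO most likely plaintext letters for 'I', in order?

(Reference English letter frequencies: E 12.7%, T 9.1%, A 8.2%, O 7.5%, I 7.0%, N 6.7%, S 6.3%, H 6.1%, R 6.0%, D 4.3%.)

Step 1: Observed frequency of 'I' is 5.8%.
Step 2: Compute distances to each reference frequency and sort:
  R (6.0%): difference = 0.2% <-- BEST
  H (6.1%): difference = 0.3% <-- RUNNER-UP
  S (6.3%): difference = 0.5%
  N (6.7%): difference = 0.9%
  I (7.0%): difference = 1.2%
Step 3: Most likely is 'R' (6.0%, diff 0.2%); second most likely is 'H' (6.1%, diff 0.3%).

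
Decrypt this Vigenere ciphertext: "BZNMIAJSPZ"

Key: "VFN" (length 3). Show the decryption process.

Step 1: Key 'VFN' has length 3. Extended key: VFNVFNVFNV
Step 2: Decrypt each position:
  B(1) - V(21) = 6 = G
  Z(25) - F(5) = 20 = U
  N(13) - N(13) = 0 = A
  M(12) - V(21) = 17 = R
  I(8) - F(5) = 3 = D
  A(0) - N(13) = 13 = N
  J(9) - V(21) = 14 = O
  S(18) - F(5) = 13 = N
  P(15) - N(13) = 2 = C
  Z(25) - V(21) = 4 = E
Plaintext: GUARDNONCE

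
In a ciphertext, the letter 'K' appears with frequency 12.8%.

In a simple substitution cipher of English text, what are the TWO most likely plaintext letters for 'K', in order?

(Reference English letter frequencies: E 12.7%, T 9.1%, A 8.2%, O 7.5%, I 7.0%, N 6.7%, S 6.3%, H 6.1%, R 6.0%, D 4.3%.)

Step 1: Observed frequency of 'K' is 12.8%.
Step 2: Compute distances to each reference frequency and sort:
  E (12.7%): difference = 0.1% <-- BEST
  T (9.1%): difference = 3.7% <-- RUNNER-UP
  A (8.2%): difference = 4.6%
  O (7.5%): difference = 5.3%
  I (7.0%): difference = 5.8%
Step 3: Most likely is 'E' (12.7%, diff 0.1%); second most likely is 'T' (9.1%, diff 3.7%).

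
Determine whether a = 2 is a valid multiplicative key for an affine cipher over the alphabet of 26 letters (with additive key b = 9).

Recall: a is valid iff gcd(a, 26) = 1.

Step 1: Compute gcd(2, 26).
Step 2: gcd(2, 26) = 2.
Since gcd = 2 != 1, 2 shares a common factor with 26, so it cannot be used.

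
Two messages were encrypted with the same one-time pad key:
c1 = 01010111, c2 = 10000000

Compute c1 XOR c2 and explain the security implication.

Step 1: c1 XOR c2 = (m1 XOR k) XOR (m2 XOR k).
Step 2: By XOR associativity/commutativity: = m1 XOR m2 XOR k XOR k = m1 XOR m2.
Step 3: 01010111 XOR 10000000 = 11010111 = 215.
Step 4: The key cancels out! An attacker learns m1 XOR m2 = 215, revealing the relationship between plaintexts.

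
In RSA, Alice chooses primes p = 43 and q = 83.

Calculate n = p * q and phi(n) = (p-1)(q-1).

Step 1: n = p * q = 43 * 83 = 3569.
Step 2: phi(n) = (p-1)(q-1) = 42 * 82 = 3444.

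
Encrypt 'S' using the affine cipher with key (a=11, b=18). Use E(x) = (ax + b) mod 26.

Step 1: Convert 'S' to number: x = 18.
Step 2: E(18) = (11 * 18 + 18) mod 26 = 216 mod 26 = 8.
Step 3: Convert 8 back to letter: I.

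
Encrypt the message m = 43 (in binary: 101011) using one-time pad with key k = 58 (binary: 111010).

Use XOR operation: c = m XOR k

Step 1: Write out the XOR operation bit by bit:
  Message: 101011
  Key:     111010
  XOR:     010001
Step 2: Convert to decimal: 010001 = 17.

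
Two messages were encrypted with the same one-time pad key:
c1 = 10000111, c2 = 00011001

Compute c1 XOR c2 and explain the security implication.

Step 1: c1 XOR c2 = (m1 XOR k) XOR (m2 XOR k).
Step 2: By XOR associativity/commutativity: = m1 XOR m2 XOR k XOR k = m1 XOR m2.
Step 3: 10000111 XOR 00011001 = 10011110 = 158.
Step 4: The key cancels out! An attacker learns m1 XOR m2 = 158, revealing the relationship between plaintexts.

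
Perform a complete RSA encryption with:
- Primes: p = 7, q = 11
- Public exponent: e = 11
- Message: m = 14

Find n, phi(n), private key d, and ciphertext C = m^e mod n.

Step 1: n = 7 * 11 = 77.
Step 2: phi(n) = (7-1)(11-1) = 6 * 10 = 60.
Step 3: Find d = 11^(-1) mod 60 = 11.
  Verify: 11 * 11 = 121 = 1 (mod 60).
Step 4: C = 14^11 mod 77 = 14.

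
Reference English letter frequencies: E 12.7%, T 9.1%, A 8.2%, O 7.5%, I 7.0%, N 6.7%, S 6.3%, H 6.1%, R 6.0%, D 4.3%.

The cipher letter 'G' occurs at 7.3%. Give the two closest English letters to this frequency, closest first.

Step 1: Observed frequency of 'G' is 7.3%.
Step 2: Compute distances to each reference frequency and sort:
  O (7.5%): difference = 0.2% <-- BEST
  I (7.0%): difference = 0.3% <-- RUNNER-UP
  N (6.7%): difference = 0.6%
  A (8.2%): difference = 0.9%
  S (6.3%): difference = 1.0%
Step 3: Most likely is 'O' (7.5%, diff 0.2%); second most likely is 'I' (7.0%, diff 0.3%).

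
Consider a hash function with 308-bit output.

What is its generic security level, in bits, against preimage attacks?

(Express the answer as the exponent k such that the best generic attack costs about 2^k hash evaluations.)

Step 1: The hash has a 308-bit output.
Step 2: Preimage resistance means: given a digest h(x), it should be infeasible to find any input that hashes to it.
With a 308-bit output there are 2^308 possible digests, so a generic brute-force preimage search costs about 2^308 evaluations.
Step 3: Security level = 308 bits.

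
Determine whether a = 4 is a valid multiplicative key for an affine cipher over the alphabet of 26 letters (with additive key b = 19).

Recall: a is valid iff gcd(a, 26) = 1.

Step 1: Compute gcd(4, 26).
Step 2: gcd(4, 26) = 2.
Since gcd = 2 != 1, 4 shares a common factor with 26, so it cannot be used.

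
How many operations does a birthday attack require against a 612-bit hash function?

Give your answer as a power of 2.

Step 1: The birthday paradox gives collision probability ~50% after sqrt(2^n) = 2^(n/2) hashes.
Step 2: For 612-bit output: 2^(612/2) = 2^306.
Step 3: Approximately 2^306 hash computations needed.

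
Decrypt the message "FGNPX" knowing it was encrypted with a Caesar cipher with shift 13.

Step 1: Reverse the shift by subtracting 13 from each letter position.
  F (position 5) -> position (5-13) mod 26 = 18 -> S
  G (position 6) -> position (6-13) mod 26 = 19 -> T
  N (position 13) -> position (13-13) mod 26 = 0 -> A
  P (position 15) -> position (15-13) mod 26 = 2 -> C
  X (position 23) -> position (23-13) mod 26 = 10 -> K
Decrypted message: STACK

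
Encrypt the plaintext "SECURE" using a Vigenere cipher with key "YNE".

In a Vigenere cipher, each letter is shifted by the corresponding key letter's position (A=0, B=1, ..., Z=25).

Step 1: Repeat key to match plaintext length:
  Plaintext: SECURE
  Key:       YNEYNE
Step 2: Encrypt each letter:
  S(18) + Y(24) = (18+24) mod 26 = 16 = Q
  E(4) + N(13) = (4+13) mod 26 = 17 = R
  C(2) + E(4) = (2+4) mod 26 = 6 = G
  U(20) + Y(24) = (20+24) mod 26 = 18 = S
  R(17) + N(13) = (17+13) mod 26 = 4 = E
  E(4) + E(4) = (4+4) mod 26 = 8 = I
Ciphertext: QRGSEI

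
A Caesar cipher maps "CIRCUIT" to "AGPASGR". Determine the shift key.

Step 1: Compare first letters: C (position 2) -> A (position 0).
Step 2: Shift = (0 - 2) mod 26 = 24.
The shift value is 24.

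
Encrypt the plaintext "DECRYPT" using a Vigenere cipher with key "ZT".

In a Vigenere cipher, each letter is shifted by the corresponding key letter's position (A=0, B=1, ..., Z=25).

Step 1: Repeat key to match plaintext length:
  Plaintext: DECRYPT
  Key:       ZTZTZTZ
Step 2: Encrypt each letter:
  D(3) + Z(25) = (3+25) mod 26 = 2 = C
  E(4) + T(19) = (4+19) mod 26 = 23 = X
  C(2) + Z(25) = (2+25) mod 26 = 1 = B
  R(17) + T(19) = (17+19) mod 26 = 10 = K
  Y(24) + Z(25) = (24+25) mod 26 = 23 = X
  P(15) + T(19) = (15+19) mod 26 = 8 = I
  T(19) + Z(25) = (19+25) mod 26 = 18 = S
Ciphertext: CXBKXIS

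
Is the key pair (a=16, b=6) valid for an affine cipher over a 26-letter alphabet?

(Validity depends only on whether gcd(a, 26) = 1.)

Step 1: Compute gcd(16, 26).
Step 2: gcd(16, 26) = 2.
Since gcd = 2 != 1, 16 shares a common factor with 26, so it cannot be used.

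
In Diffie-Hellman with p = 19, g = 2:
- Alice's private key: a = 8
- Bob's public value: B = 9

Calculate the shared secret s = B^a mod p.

Step 1: s = B^a mod p = 9^8 mod 19.
  9^1 mod 19 = 9
  9^2 mod 19 = (9 * 9) mod 19 = 5
  9^3 mod 19 = (5 * 9) mod 19 = 7
  9^4 mod 19 = (7 * 9) mod 19 = 6
  9^5 mod 19 = (6 * 9) mod 19 = 16
  9^6 mod 19 = (16 * 9) mod 19 = 11
  9^7 mod 19 = (11 * 9) mod 19 = 4
  9^8 mod 19 = (4 * 9) mod 19 = 17
Result: shared secret = 17.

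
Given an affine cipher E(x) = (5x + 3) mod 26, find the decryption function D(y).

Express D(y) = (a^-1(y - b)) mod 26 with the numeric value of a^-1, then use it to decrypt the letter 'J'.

Step 1: Find a^-1, the modular inverse of 5 mod 26.
Step 2: We need 5 * a^-1 = 1 (mod 26).
Step 3: 5 * 21 = 105 = 4 * 26 + 1, so a^-1 = 21.
Step 4: D(y) = 21(y - 3) mod 26.
Step 5: Apply to 'J' (y = 9): D(9) = 21 * (9 - 3) mod 26 = 21 * 6 mod 26 = 22 -> 'W'.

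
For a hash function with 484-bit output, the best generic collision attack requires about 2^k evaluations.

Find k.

Step 1: The hash has a 484-bit output.
Step 2: Collision resistance means it should be infeasible to find any x != y with h(x) = h(y).
By the birthday bound, a generic collision search succeeds after about sqrt(2^484) = 2^(484/2) = 2^242 evaluations.
Step 3: Security level = 242 bits.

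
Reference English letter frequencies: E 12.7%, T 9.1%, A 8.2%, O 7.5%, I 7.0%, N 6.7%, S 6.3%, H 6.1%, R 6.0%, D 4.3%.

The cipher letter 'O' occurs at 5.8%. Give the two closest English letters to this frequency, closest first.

Step 1: Observed frequency of 'O' is 5.8%.
Step 2: Compute distances to each reference frequency and sort:
  R (6.0%): difference = 0.2% <-- BEST
  H (6.1%): difference = 0.3% <-- RUNNER-UP
  S (6.3%): difference = 0.5%
  N (6.7%): difference = 0.9%
  I (7.0%): difference = 1.2%
Step 3: Most likely is 'R' (6.0%, diff 0.2%); second most likely is 'H' (6.1%, diff 0.3%).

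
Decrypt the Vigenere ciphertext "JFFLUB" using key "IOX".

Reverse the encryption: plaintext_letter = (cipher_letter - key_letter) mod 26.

Step 1: Extend key: IOXIOX
Step 2: Decrypt each letter (c - k) mod 26:
  J(9) - I(8) = (9-8) mod 26 = 1 = B
  F(5) - O(14) = (5-14) mod 26 = 17 = R
  F(5) - X(23) = (5-23) mod 26 = 8 = I
  L(11) - I(8) = (11-8) mod 26 = 3 = D
  U(20) - O(14) = (20-14) mod 26 = 6 = G
  B(1) - X(23) = (1-23) mod 26 = 4 = E
Plaintext: BRIDGE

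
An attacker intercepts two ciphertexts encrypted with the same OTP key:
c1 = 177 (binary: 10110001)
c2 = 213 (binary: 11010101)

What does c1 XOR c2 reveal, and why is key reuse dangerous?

Step 1: c1 XOR c2 = (m1 XOR k) XOR (m2 XOR k).
Step 2: By XOR associativity/commutativity: = m1 XOR m2 XOR k XOR k = m1 XOR m2.
Step 3: 10110001 XOR 11010101 = 01100100 = 100.
Step 4: The key cancels out! An attacker learns m1 XOR m2 = 100, revealing the relationship between plaintexts.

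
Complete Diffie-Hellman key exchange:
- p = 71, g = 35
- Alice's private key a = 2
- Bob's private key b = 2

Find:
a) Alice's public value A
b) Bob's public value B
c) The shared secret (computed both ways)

Step 1: A = g^a mod p = 35^2 mod 71 = 18.
Step 2: B = g^b mod p = 35^2 mod 71 = 18.
Step 3: Alice computes s = B^a mod p = 18^2 mod 71 = 40.
Step 4: Bob computes s = A^b mod p = 18^2 mod 71 = 40.
Both sides agree: shared secret = 40.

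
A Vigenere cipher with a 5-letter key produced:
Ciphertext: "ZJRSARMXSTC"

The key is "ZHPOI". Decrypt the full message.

Step 1: Key 'ZHPOI' has length 5. Extended key: ZHPOIZHPOIZ
Step 2: Decrypt each position:
  Z(25) - Z(25) = 0 = A
  J(9) - H(7) = 2 = C
  R(17) - P(15) = 2 = C
  S(18) - O(14) = 4 = E
  A(0) - I(8) = 18 = S
  R(17) - Z(25) = 18 = S
  M(12) - H(7) = 5 = F
  X(23) - P(15) = 8 = I
  S(18) - O(14) = 4 = E
  T(19) - I(8) = 11 = L
  C(2) - Z(25) = 3 = D
Plaintext: ACCESSFIELD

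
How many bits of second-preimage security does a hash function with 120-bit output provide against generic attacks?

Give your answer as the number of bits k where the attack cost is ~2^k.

Step 1: The hash has a 120-bit output.
Step 2: Second-preimage resistance means: given a specific input x, it should be infeasible to find a different y with h(y) = h(x).
With a 120-bit output, a generic search for a second preimage costs about 2^120 evaluations (each trial matches the fixed target with probability 2^-120).
Step 3: Security level = 120 bits.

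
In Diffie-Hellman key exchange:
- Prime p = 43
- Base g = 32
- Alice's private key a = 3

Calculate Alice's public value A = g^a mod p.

Step 1: A = g^a mod p = 32^3 mod 43.
  32^1 mod 43 = 32
  32^2 mod 43 = (32 * 32) mod 43 = 35
  32^3 mod 43 = (35 * 32) mod 43 = 2
Result: A = 2.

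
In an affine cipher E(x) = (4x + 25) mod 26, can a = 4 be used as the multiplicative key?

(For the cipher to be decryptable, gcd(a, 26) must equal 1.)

Step 1: Compute gcd(4, 26).
Step 2: gcd(4, 26) = 2.
Since gcd = 2 != 1, 4 shares a common factor with 26, so it cannot be used.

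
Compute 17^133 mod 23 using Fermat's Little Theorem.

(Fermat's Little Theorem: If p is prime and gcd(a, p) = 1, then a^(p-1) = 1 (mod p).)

Step 1: Since 23 is prime, by Fermat's Little Theorem: 17^22 = 1 (mod 23).
Step 2: Reduce exponent: 133 mod 22 = 1.
Step 3: So 17^133 = 17^1 (mod 23).
Step 4: 17^1 mod 23 = 17.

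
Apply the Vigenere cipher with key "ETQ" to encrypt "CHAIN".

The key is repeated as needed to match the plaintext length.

Step 1: Repeat key to match plaintext length:
  Plaintext: CHAIN
  Key:       ETQET
Step 2: Encrypt each letter:
  C(2) + E(4) = (2+4) mod 26 = 6 = G
  H(7) + T(19) = (7+19) mod 26 = 0 = A
  A(0) + Q(16) = (0+16) mod 26 = 16 = Q
  I(8) + E(4) = (8+4) mod 26 = 12 = M
  N(13) + T(19) = (13+19) mod 26 = 6 = G
Ciphertext: GAQMG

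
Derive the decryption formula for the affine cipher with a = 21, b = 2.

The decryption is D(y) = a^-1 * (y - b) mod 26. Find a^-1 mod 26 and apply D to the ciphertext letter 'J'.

Step 1: Find a^-1, the modular inverse of 21 mod 26.
Step 2: We need 21 * a^-1 = 1 (mod 26).
Step 3: 21 * 5 = 105 = 4 * 26 + 1, so a^-1 = 5.
Step 4: D(y) = 5(y - 2) mod 26.
Step 5: Apply to 'J' (y = 9): D(9) = 5 * (9 - 2) mod 26 = 5 * 7 mod 26 = 9 -> 'J'.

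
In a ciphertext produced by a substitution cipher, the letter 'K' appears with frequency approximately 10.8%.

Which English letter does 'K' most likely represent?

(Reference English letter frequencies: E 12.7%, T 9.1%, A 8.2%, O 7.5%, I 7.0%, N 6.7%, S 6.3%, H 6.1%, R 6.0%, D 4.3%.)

Step 1: The observed frequency is 10.8%.
Step 2: Compare with English frequencies:
  E: 12.7% (difference: 1.9%)
  T: 9.1% (difference: 1.7%) <-- closest
  A: 8.2% (difference: 2.6%)
  O: 7.5% (difference: 3.3%)
  I: 7.0% (difference: 3.8%)
  N: 6.7% (difference: 4.1%)
  S: 6.3% (difference: 4.5%)
  H: 6.1% (difference: 4.7%)
  R: 6.0% (difference: 4.8%)
  D: 4.3% (difference: 6.5%)
Step 3: 'K' most likely represents 'T' (frequency 9.1%).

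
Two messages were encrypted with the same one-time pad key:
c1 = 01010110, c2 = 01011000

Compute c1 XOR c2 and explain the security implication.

Step 1: c1 XOR c2 = (m1 XOR k) XOR (m2 XOR k).
Step 2: By XOR associativity/commutativity: = m1 XOR m2 XOR k XOR k = m1 XOR m2.
Step 3: 01010110 XOR 01011000 = 00001110 = 14.
Step 4: The key cancels out! An attacker learns m1 XOR m2 = 14, revealing the relationship between plaintexts.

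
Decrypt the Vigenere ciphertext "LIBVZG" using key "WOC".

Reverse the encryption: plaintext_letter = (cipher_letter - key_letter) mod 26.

Step 1: Extend key: WOCWOC
Step 2: Decrypt each letter (c - k) mod 26:
  L(11) - W(22) = (11-22) mod 26 = 15 = P
  I(8) - O(14) = (8-14) mod 26 = 20 = U
  B(1) - C(2) = (1-2) mod 26 = 25 = Z
  V(21) - W(22) = (21-22) mod 26 = 25 = Z
  Z(25) - O(14) = (25-14) mod 26 = 11 = L
  G(6) - C(2) = (6-2) mod 26 = 4 = E
Plaintext: PUZZLE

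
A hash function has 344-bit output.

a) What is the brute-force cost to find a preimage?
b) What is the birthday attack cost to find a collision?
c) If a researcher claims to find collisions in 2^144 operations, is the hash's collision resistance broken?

Step 1: Preimage resistance requires brute-force of 2^344 operations.
Step 2: Collision resistance (birthday bound) = 2^(344/2) = 2^172.
Step 3: The claimed attack costs 2^144 operations.
Step 4: Since 2^144 < 2^172, the claimed attack beats the generic birthday bound, so collision resistance is broken.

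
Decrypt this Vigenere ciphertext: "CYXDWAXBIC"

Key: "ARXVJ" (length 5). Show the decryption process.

Step 1: Key 'ARXVJ' has length 5. Extended key: ARXVJARXVJ
Step 2: Decrypt each position:
  C(2) - A(0) = 2 = C
  Y(24) - R(17) = 7 = H
  X(23) - X(23) = 0 = A
  D(3) - V(21) = 8 = I
  W(22) - J(9) = 13 = N
  A(0) - A(0) = 0 = A
  X(23) - R(17) = 6 = G
  B(1) - X(23) = 4 = E
  I(8) - V(21) = 13 = N
  C(2) - J(9) = 19 = T
Plaintext: CHAINAGENT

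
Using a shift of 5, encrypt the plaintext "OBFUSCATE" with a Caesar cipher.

Step 1: For each letter, shift forward by 5 positions (mod 26).
  O (position 14) -> position (14+5) mod 26 = 19 -> T
  B (position 1) -> position (1+5) mod 26 = 6 -> G
  F (position 5) -> position (5+5) mod 26 = 10 -> K
  U (position 20) -> position (20+5) mod 26 = 25 -> Z
  S (position 18) -> position (18+5) mod 26 = 23 -> X
  C (position 2) -> position (2+5) mod 26 = 7 -> H
  A (position 0) -> position (0+5) mod 26 = 5 -> F
  T (position 19) -> position (19+5) mod 26 = 24 -> Y
  E (position 4) -> position (4+5) mod 26 = 9 -> J
Result: TGKZXHFYJ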